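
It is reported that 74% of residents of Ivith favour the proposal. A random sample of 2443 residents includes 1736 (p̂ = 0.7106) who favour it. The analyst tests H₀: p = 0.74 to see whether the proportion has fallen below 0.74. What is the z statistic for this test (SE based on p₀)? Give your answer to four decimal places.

p̂ = 1736/2443 ≈ 0.7106017.
Standard error under H₀: √(0.74×0.26/2443) = 0.0088744.
z = (0.7106017 − 0.74)/0.0088744 = -0.0293983/0.0088744 = -3.3127.
p-value = P(Z < -3.313) ≈ 0.0005.

z = -3.3127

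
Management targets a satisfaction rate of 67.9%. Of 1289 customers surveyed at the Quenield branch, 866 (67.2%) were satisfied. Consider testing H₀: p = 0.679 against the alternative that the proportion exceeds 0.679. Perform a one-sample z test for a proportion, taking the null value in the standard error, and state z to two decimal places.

p̂ = 866/1289 ≈ 0.6718.
Under H₀, SE = √(0.679·0.321/1289) = √(0.000169092) = 0.0130.
z = (0.6718 − 0.679)/0.0130 = -0.0072/0.0130 = -0.55.

z = -0.55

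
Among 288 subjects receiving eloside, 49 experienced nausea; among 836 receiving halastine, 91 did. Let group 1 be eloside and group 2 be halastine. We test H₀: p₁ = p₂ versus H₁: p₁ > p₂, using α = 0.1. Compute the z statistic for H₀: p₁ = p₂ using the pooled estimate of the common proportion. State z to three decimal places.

z = 2.716

p̂₁ = 49/288 ≈ 0.170139, p̂₂ = 91/836 ≈ 0.108852.
Pooled p̂ = (49+91)/(288+836) = 140/1124 = 0.124555.
SE = √(p̂(1−p̂)(1/n₁+1/n₂)) = √(0.124555·0.875445·0.00466839) = √(0.000509047) = 0.022562.
z = (0.170139 − 0.108852)/0.022562 = 0.061287/0.022562 = 2.716.
p-value = P(Z > 2.716) ≈ 0.0033; since p < α = 0.1, reject H₀.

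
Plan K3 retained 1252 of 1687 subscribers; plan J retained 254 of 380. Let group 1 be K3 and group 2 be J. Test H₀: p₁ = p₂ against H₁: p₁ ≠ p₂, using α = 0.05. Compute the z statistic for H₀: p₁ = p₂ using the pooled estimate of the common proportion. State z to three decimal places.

z = 2.920

p̂₁ = 1252/1687 ≈ 0.74215, p̂₂ = 254/380 ≈ 0.66842.
Pooled p̂ = (1252+254)/(1687+380) = 1506/2067 = 0.72859.
SE = √(p̂(1−p̂)(1/n₁+1/n₂)) = √(0.72859·0.27141·0.00322435) = √(0.000637601) = 0.02525.
z = (0.74215 − 0.66842)/0.02525 = 0.07373/0.02525 = 2.920.
p-value = 2·P(Z > 2.920) ≈ 0.0035. With α = 0.05, reject H₀.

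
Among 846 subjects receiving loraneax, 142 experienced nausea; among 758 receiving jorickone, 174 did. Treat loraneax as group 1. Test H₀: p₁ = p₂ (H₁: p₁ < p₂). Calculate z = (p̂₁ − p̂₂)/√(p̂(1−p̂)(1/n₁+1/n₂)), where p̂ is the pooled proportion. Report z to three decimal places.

p̂₁ = 142/846 ≈ 0.16785, p̂₂ = 174/758 ≈ 0.22955.
Pooled p̂ = (142+174)/(846+758) = 316/1604 = 0.19701.
SE = √(p̂(1−p̂)(1/n₁+1/n₂)) = √(0.19701·0.80299·0.00250129) = √(0.000395694) = 0.01989.
z = (0.16785 − 0.22955)/0.01989 = -0.06170/0.01989 = -3.102.

z = -3.102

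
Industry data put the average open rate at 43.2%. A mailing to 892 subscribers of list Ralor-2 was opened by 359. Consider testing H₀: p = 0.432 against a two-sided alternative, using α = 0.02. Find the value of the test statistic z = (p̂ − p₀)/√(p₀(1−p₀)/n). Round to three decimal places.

p̂ = 359/892 ≈ 0.402466.
SE = √(p₀(1−p₀)/n) = √(0.24538/892) = 0.016586.
z = (0.402466 − 0.432)/0.016586 = -0.029534/0.016586 = -1.781.
p-value = 2·P(Z > 1.781) ≈ 0.0750. With α = 0.02, fail to reject H₀.

z = -1.781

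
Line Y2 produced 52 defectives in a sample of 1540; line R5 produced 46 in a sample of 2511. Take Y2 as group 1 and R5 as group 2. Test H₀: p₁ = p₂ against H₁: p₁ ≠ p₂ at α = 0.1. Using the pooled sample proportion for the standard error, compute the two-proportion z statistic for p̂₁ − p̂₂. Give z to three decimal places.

p̂₁ = 52/1540 = 0.033766, p̂₂ = 46/2511 = 0.018319.
Pooled p̂ = (52+46)/(1540+2511) = 98/4051 = 0.024192.
SE = √(0.0236063 × 0.0010476) = 0.004973.
z = (0.033766 − 0.018319)/0.004973 = 0.015447/0.004973 = 3.106.
Two-sided p-value ≈ 2·Φ(−3.106) = 0.0019, so at α = 0.1 we reject H₀.

z = 3.106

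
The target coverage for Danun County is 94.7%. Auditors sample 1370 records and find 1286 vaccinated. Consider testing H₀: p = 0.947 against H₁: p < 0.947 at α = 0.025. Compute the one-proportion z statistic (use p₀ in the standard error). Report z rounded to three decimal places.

p̂ = 1286/1370 = 0.93869.
Under H₀, SE = √(0.947·0.053/1370) = √(3.66358e-05) = 0.00605.
z = (0.93869 − 0.947)/0.00605 = -0.00831/0.00605 = -1.374.
p-value = P(Z < -1.374) ≈ 0.0848; since p > α = 0.025, fail to reject H₀.

z = -1.374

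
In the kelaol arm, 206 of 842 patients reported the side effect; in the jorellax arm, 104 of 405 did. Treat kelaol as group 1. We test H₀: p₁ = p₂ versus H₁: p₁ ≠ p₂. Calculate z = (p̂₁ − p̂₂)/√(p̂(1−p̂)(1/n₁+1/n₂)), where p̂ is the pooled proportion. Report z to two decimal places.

z = -0.46

p̂₁ = 206/842 ≈ 0.2447, p̂₂ = 104/405 ≈ 0.2568.
Pooled p̂ = (206+104)/(842+405) = 310/1247 = 0.2486.
SE = √(p̂(1−p̂)(1/n₁+1/n₂)) = √(0.2486·0.7514·0.00365678) = √(0.000683074) = 0.0261.
z = (0.2447 − 0.2568)/0.0261 = -0.0121/0.0261 = -0.46.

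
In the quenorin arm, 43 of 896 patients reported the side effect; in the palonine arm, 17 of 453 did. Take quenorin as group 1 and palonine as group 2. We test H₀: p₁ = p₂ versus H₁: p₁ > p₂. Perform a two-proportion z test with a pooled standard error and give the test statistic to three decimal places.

p̂₁ = 43/896 = 0.04799, p̂₂ = 17/453 = 0.03753.
Pooled p̂ = (43+17)/(896+453) = 60/1349 = 0.04448.
SE = √(0.0424992 × 0.00332358) = 0.01188.
z = (0.04799 − 0.03753)/0.01188 = 0.01046/0.01188 = 0.880.

z = 0.880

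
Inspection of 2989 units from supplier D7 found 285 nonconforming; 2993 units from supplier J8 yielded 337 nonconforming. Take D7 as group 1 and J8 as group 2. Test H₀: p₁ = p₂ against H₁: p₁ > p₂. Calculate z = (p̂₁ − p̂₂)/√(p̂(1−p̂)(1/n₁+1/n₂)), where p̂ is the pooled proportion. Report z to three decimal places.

p̂₁ = 285/2989 ≈ 0.095350, p̂₂ = 337/2993 ≈ 0.112596.
Pooled p̂ = (285+337)/(2989+2993) = 622/5982 = 0.103979.
SE = √(p̂(1−p̂)(1/n₁+1/n₂)) = √(0.103979·0.896021·0.000668673) = √(6.22983e-05) = 0.007893.
z = (0.095350 − 0.112596)/0.007893 = -0.017246/0.007893 = -2.185.
p-value = P(Z > -2.185) ≈ 0.9856.

z = -2.185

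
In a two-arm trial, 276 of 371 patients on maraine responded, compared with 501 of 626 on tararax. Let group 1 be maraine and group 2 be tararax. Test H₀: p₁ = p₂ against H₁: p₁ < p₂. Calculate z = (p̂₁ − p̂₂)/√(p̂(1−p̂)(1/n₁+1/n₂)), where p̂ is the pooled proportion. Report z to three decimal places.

z = -2.075

p̂₁ = 276/371 ≈ 0.74394, p̂₂ = 501/626 ≈ 0.80032.
Pooled p̂ = (276+501)/(371+626) = 777/997 = 0.77934.
SE = √(p̂(1−p̂)(1/n₁+1/n₂)) = √(0.77934·0.22066·0.00429286) = √(0.000738245) = 0.02717.
z = (0.74394 − 0.80032)/0.02717 = -0.05638/0.02717 = -2.075.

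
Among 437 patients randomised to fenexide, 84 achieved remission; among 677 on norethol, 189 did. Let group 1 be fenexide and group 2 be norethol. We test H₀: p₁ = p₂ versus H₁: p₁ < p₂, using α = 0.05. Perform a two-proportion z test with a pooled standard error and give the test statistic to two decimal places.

p̂₁ = 84/437 = 0.19222, p̂₂ = 189/677 = 0.27917.
Pooled p̂ = (84+189)/(437+677) = 273/1114 = 0.24506.
SE = √(p̂(1−p̂)(1/n₁+1/n₂)) = √(0.24506·0.75494·0.00376543) = √(0.000696632) = 0.02639.
z = (0.19222 − 0.27917)/0.02639 = -0.08695/0.02639 = -3.29.
p-value = P(Z < -3.294) ≈ 0.0005, so at α = 0.05 we reject H₀.

z = -3.29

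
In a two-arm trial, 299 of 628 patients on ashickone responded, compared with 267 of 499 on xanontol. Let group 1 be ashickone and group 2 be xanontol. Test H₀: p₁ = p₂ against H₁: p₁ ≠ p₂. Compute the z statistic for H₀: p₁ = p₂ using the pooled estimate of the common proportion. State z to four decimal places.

p̂₁ = 299/628 ≈ 0.4761146, p̂₂ = 267/499 ≈ 0.5350701.
Pooled p̂ = (299+267)/(628+499) = 566/1127 = 0.5022183.
SE = √(p̂(1−p̂)(1/n₁+1/n₂)) = √(0.5022183·0.4977817·0.00359636) = √(0.000899073) = 0.0299846.
z = (0.4761146 − 0.5350701)/0.0299846 = -0.0589555/0.0299846 = -1.9662.

z = -1.9662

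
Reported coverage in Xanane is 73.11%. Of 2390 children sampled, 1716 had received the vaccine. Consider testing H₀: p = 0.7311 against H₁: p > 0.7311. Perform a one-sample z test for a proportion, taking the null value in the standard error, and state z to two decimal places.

z = -1.45

p̂ = 1716/2390 ≈ 0.71799.
SE = √(p₀(1−p₀)/n) = √(0.19659/2390) = 0.00907.
z = (0.71799 − 0.7311)/0.00907 = -0.01311/0.00907 = -1.45.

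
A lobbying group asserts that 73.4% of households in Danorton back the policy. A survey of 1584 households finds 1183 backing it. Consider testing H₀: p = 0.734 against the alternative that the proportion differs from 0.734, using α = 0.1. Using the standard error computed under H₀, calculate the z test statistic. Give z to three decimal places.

z = 1.157

p̂ = 1183/1584 ≈ 0.74684.
Under H₀, SE = √(0.734·0.266/1584) = √(0.00012326) = 0.01110.
z = (0.74684 − 0.734)/0.01110 = 0.01284/0.01110 = 1.157.
Two-sided p-value ≈ 2·Φ(−1.157) = 0.2473, so at α = 0.1 we fail to reject H₀.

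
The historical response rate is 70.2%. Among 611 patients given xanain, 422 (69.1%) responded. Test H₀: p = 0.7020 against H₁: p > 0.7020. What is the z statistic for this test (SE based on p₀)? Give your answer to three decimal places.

p̂ = 422/611 = 0.69067.
Standard error under H₀: √(0.702×0.298/611) = 0.01850.
z = (0.69067 − 0.702)/0.01850 = -0.01133/0.01850 = -0.612.
p-value = P(Z > -0.612) ≈ 0.7298.

z = -0.612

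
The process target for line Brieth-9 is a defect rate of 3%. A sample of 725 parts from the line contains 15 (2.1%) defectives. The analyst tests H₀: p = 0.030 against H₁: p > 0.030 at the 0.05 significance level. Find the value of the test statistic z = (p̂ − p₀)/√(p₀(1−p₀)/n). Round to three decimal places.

p̂ = 15/725 = 0.020690.
Standard error under H₀: √(0.03×0.97/725) = 0.006335.
z = (0.020690 − 0.03)/0.006335 = -0.009310/0.006335 = -1.470.
p-value = P(Z > -1.470) ≈ 0.9292. With α = 0.05, fail to reject H₀.

z = -1.470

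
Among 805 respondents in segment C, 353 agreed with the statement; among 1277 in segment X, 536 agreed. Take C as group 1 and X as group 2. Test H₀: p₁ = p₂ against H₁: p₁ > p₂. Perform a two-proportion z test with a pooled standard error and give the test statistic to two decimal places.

z = 0.84

p̂₁ = 353/805 = 0.4385, p̂₂ = 536/1277 = 0.4197.
Pooled p̂ = (353+536)/(805+1277) = 889/2082 = 0.4270.
SE = √(0.24467 × 0.00202532) = 0.0223.
z = (0.4385 − 0.4197)/0.0223 = 0.0188/0.0223 = 0.84.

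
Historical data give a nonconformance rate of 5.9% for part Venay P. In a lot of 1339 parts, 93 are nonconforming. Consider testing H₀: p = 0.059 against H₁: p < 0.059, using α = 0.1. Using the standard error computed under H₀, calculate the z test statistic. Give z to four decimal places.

p̂ = 93/1339 ≈ 0.0694548.
SE = √(p₀(1−p₀)/n) = √(0.055519/1339) = 0.0064392.
z = (0.0694548 − 0.059)/0.0064392 = 0.0104548/0.0064392 = 1.6236.
p-value = P(Z < 1.624) ≈ 0.9478. With α = 0.1, fail to reject H₀.

z = 1.6236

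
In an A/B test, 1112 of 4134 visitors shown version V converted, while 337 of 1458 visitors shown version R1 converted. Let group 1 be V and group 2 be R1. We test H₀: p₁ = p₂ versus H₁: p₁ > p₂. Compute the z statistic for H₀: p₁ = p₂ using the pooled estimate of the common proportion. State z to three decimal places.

p̂₁ = 1112/4134 ≈ 0.268989, p̂₂ = 337/1458 ≈ 0.231139.
Pooled p̂ = (1112+337)/(4134+1458) = 1449/5592 = 0.259120.
SE = √(0.191977 × 0.000927768) = 0.013346.
z = (0.268989 − 0.231139)/0.013346 = 0.037850/0.013346 = 2.836.

z = 2.836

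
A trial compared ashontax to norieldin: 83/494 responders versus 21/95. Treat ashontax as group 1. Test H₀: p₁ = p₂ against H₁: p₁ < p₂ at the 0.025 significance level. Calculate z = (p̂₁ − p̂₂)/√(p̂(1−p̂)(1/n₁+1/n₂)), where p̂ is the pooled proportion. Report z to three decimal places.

z = -1.242

p̂₁ = 83/494 = 0.168016, p̂₂ = 21/95 = 0.221053.
Pooled p̂ = (83+21)/(494+95) = 104/589 = 0.176570.
SE = √(0.145393 × 0.0125506) = 0.042717.
z = (0.168016 − 0.221053)/0.042717 = -0.053037/0.042717 = -1.242.
p-value = P(Z < -1.242) ≈ 0.1072, so at α = 0.025 we fail to reject H₀.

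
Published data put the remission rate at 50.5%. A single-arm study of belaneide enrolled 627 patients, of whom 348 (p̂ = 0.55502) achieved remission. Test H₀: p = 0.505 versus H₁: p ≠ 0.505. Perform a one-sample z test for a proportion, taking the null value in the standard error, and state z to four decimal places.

z = 2.5053

p̂ = 348/627 ≈ 0.555024.
SE = √(p₀(1−p₀)/n) = √(0.24998/627) = 0.019967.
z = (0.555024 − 0.505)/0.019967 = 0.050024/0.019967 = 2.5053.
p-value = 2·P(Z > 2.505) ≈ 0.0122.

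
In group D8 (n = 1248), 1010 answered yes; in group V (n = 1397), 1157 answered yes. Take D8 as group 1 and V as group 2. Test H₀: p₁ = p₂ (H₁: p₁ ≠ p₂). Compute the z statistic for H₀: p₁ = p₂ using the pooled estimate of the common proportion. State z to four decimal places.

z = -1.2616

p̂₁ = 1010/1248 ≈ 0.809295, p̂₂ = 1157/1397 ≈ 0.828203.
Pooled p̂ = (1010+1157)/(1248+1397) = 2167/2645 = 0.819282.
SE = √(p̂(1−p̂)(1/n₁+1/n₂)) = √(0.819282·0.180718·0.0015171) = √(0.000224621) = 0.014987.
z = (0.809295 − 0.828203)/0.014987 = -0.018908/0.014987 = -1.2616.
Two-sided p-value ≈ 2·Φ(−1.262) = 0.2071.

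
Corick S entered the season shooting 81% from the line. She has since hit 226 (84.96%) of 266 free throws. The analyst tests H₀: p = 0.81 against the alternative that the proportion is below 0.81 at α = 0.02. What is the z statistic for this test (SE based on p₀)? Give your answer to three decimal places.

z = 1.647

p̂ = 226/266 = 0.84962.
Standard error under H₀: √(0.81×0.19/266) = 0.02405.
z = (0.84962 − 0.81)/0.02405 = 0.03962/0.02405 = 1.647.
p-value = P(Z < 1.647) ≈ 0.9503; since p > α = 0.02, fail to reject H₀.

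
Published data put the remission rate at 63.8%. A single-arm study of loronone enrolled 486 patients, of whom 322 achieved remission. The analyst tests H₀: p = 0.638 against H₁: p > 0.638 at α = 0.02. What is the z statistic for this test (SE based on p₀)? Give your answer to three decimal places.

z = 1.126

p̂ = 322/486 = 0.66255.
SE = √(p₀(1−p₀)/n) = √(0.23096/486) = 0.02180.
z = (0.66255 − 0.638)/0.02180 = 0.02455/0.02180 = 1.126.
p-value = P(Z > 1.126) ≈ 0.1300. With α = 0.02, fail to reject H₀.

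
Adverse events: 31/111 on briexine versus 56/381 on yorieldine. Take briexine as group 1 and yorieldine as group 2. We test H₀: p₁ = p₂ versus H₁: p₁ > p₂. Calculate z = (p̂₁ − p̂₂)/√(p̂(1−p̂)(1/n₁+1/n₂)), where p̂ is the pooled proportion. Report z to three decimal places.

z = 3.215

p̂₁ = 31/111 ≈ 0.27928, p̂₂ = 56/381 ≈ 0.14698.
Pooled p̂ = (31+56)/(111+381) = 87/492 = 0.17683.
SE = √(p̂(1−p̂)(1/n₁+1/n₂)) = √(0.17683·0.82317·0.0116337) = √(0.00169341) = 0.04115.
z = (0.27928 − 0.14698)/0.04115 = 0.13230/0.04115 = 3.215.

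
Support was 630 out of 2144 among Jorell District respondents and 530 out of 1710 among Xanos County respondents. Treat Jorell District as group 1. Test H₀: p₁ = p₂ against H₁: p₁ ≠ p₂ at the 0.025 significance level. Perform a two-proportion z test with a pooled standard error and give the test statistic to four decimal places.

z = -1.0825

p̂₁ = 630/2144 ≈ 0.293843, p̂₂ = 530/1710 ≈ 0.309942.
Pooled p̂ = (630+530)/(2144+1710) = 1160/3854 = 0.300986.
SE = √(0.210393 × 0.00105121) = 0.014872.
z = (0.293843 − 0.309942)/0.014872 = -0.016099/0.014872 = -1.0825.
Two-sided p-value ≈ 2·Φ(−1.082) = 0.2790; since p > α = 0.025, fail to reject H₀.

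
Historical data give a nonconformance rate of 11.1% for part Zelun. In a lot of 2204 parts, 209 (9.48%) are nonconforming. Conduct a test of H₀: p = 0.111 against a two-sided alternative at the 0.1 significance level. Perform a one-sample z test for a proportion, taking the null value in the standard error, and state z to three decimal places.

z = -2.417

p̂ = 209/2204 = 0.09483.
Standard error under H₀: √(0.111×0.889/2204) = 0.00669.
z = (0.09483 − 0.111)/0.00669 = -0.01617/0.00669 = -2.417.
Two-sided p-value ≈ 2·Φ(−2.417) = 0.0157, so at α = 0.1 we reject H₀.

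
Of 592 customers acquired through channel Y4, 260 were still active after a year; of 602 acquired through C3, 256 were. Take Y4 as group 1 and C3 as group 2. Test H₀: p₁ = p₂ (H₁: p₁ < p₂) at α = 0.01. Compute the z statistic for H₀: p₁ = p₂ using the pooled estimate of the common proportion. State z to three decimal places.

z = 0.486

p̂₁ = 260/592 = 0.43919, p̂₂ = 256/602 = 0.42525.
Pooled p̂ = (260+256)/(592+602) = 516/1194 = 0.43216.
SE = √(p̂(1−p̂)(1/n₁+1/n₂)) = √(0.43216·0.56784·0.00335032) = √(0.000822161) = 0.02867.
z = (0.43919 − 0.42525)/0.02867 = 0.01394/0.02867 = 0.486.
p-value = P(Z < 0.486) ≈ 0.6866, so at α = 0.01 we fail to reject H₀.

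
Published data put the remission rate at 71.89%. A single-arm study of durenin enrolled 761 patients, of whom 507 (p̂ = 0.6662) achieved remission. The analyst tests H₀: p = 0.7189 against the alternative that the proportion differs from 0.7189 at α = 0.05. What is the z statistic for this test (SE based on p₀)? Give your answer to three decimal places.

z = -3.232

p̂ = 507/761 ≈ 0.666229.
SE = √(p₀(1−p₀)/n) = √(0.20208/761) = 0.016296.
z = (0.666229 − 0.7189)/0.016296 = -0.052671/0.016296 = -3.232.
p-value = 2·P(Z > 3.232) ≈ 0.0012, so at α = 0.05 we reject H₀.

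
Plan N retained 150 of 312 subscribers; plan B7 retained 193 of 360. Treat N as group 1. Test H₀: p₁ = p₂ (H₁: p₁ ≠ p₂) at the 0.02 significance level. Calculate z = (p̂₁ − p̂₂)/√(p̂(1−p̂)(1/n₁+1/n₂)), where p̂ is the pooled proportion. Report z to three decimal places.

z = -1.431

p̂₁ = 150/312 = 0.48077, p̂₂ = 193/360 = 0.53611.
Pooled p̂ = (150+193)/(312+360) = 343/672 = 0.51042.
SE = √(p̂(1−p̂)(1/n₁+1/n₂)) = √(0.51042·0.48958·0.00598291) = √(0.00149508) = 0.03867.
z = (0.48077 − 0.53611)/0.03867 = -0.05534/0.03867 = -1.431.
p-value = 2·P(Z > 1.431) ≈ 0.1524. With α = 0.02, fail to reject H₀.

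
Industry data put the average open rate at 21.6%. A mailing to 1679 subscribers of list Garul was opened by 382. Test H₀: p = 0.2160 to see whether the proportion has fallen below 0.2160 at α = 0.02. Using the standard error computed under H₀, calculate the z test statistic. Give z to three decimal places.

z = 1.147

p̂ = 382/1679 ≈ 0.22752.
Standard error under H₀: √(0.216×0.784/1679) = 0.01004.
z = (0.22752 − 0.216)/0.01004 = 0.01152/0.01004 = 1.147.
p-value = P(Z < 1.147) ≈ 0.8743; since p > α = 0.02, fail to reject H₀.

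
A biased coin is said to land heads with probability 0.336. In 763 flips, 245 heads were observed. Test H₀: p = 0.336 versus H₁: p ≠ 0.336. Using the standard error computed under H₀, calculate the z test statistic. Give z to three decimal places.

p̂ = 245/763 = 0.32110.
SE = √(p₀(1−p₀)/n) = √(0.2231/763) = 0.01710.
z = (0.32110 − 0.336)/0.01710 = -0.01490/0.01710 = -0.871.

z = -0.871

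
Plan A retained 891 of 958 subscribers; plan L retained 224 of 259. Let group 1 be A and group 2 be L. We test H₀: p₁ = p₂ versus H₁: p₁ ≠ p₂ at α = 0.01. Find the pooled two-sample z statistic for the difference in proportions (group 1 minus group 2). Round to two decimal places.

p̂₁ = 891/958 ≈ 0.9301, p̂₂ = 224/259 ≈ 0.8649.
Pooled p̂ = (891+224)/(958+259) = 1115/1217 = 0.9162.
SE = √(0.0767881 × 0.00490485) = 0.0194.
z = (0.9301 − 0.8649)/0.0194 = 0.0652/0.0194 = 3.36.
Two-sided p-value ≈ 2·Φ(−3.359) = 0.0008, so at α = 0.01 we reject H₀.

z = 3.36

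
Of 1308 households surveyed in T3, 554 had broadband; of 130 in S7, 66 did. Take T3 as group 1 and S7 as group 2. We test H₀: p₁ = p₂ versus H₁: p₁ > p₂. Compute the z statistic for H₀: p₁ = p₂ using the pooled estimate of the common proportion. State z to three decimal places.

z = -1.848

p̂₁ = 554/1308 = 0.42355, p̂₂ = 66/130 = 0.50769.
Pooled p̂ = (554+66)/(1308+130) = 620/1438 = 0.43115.
SE = √(0.24526 × 0.00845683) = 0.04554.
z = (0.42355 − 0.50769)/0.04554 = -0.08414/0.04554 = -1.848.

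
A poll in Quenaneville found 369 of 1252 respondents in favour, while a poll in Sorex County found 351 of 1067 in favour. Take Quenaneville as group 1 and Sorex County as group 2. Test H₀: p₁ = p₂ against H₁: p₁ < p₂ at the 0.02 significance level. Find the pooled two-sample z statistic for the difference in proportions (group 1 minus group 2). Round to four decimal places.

z = -1.7757

p̂₁ = 369/1252 = 0.294728, p̂₂ = 351/1067 = 0.328960.
Pooled p̂ = (369+351)/(1252+1067) = 720/2319 = 0.310479.
SE = √(0.214082 × 0.00173593) = 0.019278.
z = (0.294728 − 0.328960)/0.019278 = -0.034232/0.019278 = -1.7757.
p-value = P(Z < -1.776) ≈ 0.0379; since p > α = 0.02, fail to reject H₀.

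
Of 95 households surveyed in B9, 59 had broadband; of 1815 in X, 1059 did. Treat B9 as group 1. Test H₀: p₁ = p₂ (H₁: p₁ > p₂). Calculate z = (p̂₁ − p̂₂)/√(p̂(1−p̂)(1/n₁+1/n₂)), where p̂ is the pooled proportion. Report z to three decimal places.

p̂₁ = 59/95 = 0.62105, p̂₂ = 1059/1815 = 0.58347.
Pooled p̂ = (59+1059)/(95+1815) = 1118/1910 = 0.58534.
SE = √(p̂(1−p̂)(1/n₁+1/n₂)) = √(0.58534·0.41466·0.0110773) = √(0.00268864) = 0.05185.
z = (0.62105 − 0.58347)/0.05185 = 0.03758/0.05185 = 0.725.
p-value = P(Z > 0.725) ≈ 0.2343.

z = 0.725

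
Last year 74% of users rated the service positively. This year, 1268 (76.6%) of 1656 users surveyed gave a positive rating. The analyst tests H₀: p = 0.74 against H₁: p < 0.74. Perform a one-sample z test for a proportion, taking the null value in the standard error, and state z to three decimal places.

p̂ = 1268/1656 = 0.76570.
Under H₀, SE = √(0.74·0.26/1656) = √(0.000116184) = 0.01078.
z = (0.76570 − 0.74)/0.01078 = 0.02570/0.01078 = 2.384.
p-value = P(Z < 2.384) ≈ 0.9914.

z = 2.384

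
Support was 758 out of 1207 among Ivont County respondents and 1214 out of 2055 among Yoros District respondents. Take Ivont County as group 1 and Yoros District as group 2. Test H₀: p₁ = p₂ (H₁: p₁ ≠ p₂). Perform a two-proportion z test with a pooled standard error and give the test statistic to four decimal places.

z = 2.1007

p̂₁ = 758/1207 ≈ 0.628003, p̂₂ = 1214/2055 ≈ 0.590754.
Pooled p̂ = (758+1214)/(1207+2055) = 1972/3262 = 0.604537.
SE = √(p̂(1−p̂)(1/n₁+1/n₂)) = √(0.604537·0.395463·0.00131512) = √(0.000314408) = 0.017732.
z = (0.628003 − 0.590754)/0.017732 = 0.037249/0.017732 = 2.1007.
p-value = 2·P(Z > 2.101) ≈ 0.0357.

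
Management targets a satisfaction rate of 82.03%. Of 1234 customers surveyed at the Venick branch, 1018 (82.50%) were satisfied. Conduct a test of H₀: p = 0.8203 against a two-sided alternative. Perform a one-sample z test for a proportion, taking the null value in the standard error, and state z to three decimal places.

z = 0.426

p̂ = 1018/1234 = 0.82496.
Standard error under H₀: √(0.8203×0.1797/1234) = 0.01093.
z = (0.82496 − 0.8203)/0.01093 = 0.00466/0.01093 = 0.426.
p-value = 2·P(Z > 0.426) ≈ 0.6699.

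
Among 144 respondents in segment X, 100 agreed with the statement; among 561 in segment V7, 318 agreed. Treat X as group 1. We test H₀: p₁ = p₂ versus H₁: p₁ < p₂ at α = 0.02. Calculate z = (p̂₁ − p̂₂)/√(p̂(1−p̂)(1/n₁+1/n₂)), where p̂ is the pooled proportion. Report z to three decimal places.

p̂₁ = 100/144 = 0.69444, p̂₂ = 318/561 = 0.56684.
Pooled p̂ = (100+318)/(144+561) = 418/705 = 0.59291.
SE = √(0.241368 × 0.00872698) = 0.04590.
z = (0.69444 − 0.56684)/0.04590 = 0.12760/0.04590 = 2.780.
p-value = P(Z < 2.780) ≈ 0.9973; since p > α = 0.02, fail to reject H₀.

z = 2.780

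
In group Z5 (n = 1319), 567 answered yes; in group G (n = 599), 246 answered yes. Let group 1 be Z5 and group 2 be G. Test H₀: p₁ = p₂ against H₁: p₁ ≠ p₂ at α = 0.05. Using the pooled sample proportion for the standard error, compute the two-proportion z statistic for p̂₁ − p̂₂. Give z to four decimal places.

z = 0.7880

p̂₁ = 567/1319 ≈ 0.429871, p̂₂ = 246/599 ≈ 0.410684.
Pooled p̂ = (567+246)/(1319+599) = 813/1918 = 0.423879.
SE = √(0.244206 × 0.0024276) = 0.024348.
z = (0.429871 − 0.410684)/0.024348 = 0.019187/0.024348 = 0.7880.
p-value = 2·P(Z > 0.788) ≈ 0.4307; since p > α = 0.05, fail to reject H₀.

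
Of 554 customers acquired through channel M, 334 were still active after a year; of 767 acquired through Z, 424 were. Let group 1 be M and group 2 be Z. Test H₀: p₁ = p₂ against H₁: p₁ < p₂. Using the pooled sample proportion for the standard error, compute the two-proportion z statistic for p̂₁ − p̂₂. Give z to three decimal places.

p̂₁ = 334/554 = 0.602888, p̂₂ = 424/767 = 0.552803.
Pooled p̂ = (334+424)/(554+767) = 758/1321 = 0.573808.
SE = √(p̂(1−p̂)(1/n₁+1/n₂)) = √(0.573808·0.426192·0.00310884) = √(0.000760273) = 0.027573.
z = (0.602888 − 0.552803)/0.027573 = 0.050085/0.027573 = 1.816.
p-value = P(Z < 1.816) ≈ 0.9653.

z = 1.816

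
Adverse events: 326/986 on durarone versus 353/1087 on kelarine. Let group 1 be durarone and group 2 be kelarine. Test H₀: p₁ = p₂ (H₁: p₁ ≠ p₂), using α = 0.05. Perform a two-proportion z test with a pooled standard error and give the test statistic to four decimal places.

z = 0.2850

p̂₁ = 326/986 ≈ 0.330629, p̂₂ = 353/1087 ≈ 0.324747.
Pooled p̂ = (326+353)/(986+1087) = 679/2073 = 0.327545.
SE = √(0.220259 × 0.00193416) = 0.020640.
z = (0.330629 − 0.324747)/0.020640 = 0.005882/0.020640 = 0.2850.
Two-sided p-value ≈ 2·Φ(−0.285) = 0.7757. With α = 0.05, fail to reject H₀.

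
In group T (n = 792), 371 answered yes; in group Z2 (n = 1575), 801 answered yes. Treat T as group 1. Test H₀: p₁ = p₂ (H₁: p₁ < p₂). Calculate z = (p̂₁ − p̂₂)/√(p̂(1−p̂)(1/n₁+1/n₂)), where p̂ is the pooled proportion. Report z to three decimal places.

p̂₁ = 371/792 = 0.46843, p̂₂ = 801/1575 = 0.50857.
Pooled p̂ = (371+801)/(792+1575) = 1172/2367 = 0.49514.
SE = √(0.249976 × 0.00189755) = 0.02178.
z = (0.46843 − 0.50857)/0.02178 = -0.04014/0.02178 = -1.843.
p-value = P(Z < -1.843) ≈ 0.0327.

z = -1.843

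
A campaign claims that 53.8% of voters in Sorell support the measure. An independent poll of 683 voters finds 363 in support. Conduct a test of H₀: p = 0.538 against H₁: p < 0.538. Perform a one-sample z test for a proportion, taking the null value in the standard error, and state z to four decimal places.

z = -0.3418

p̂ = 363/683 = 0.531479.
SE = √(p₀(1−p₀)/n) = √(0.24856/683) = 0.019077.
z = (0.531479 − 0.538)/0.019077 = -0.006521/0.019077 = -0.3418.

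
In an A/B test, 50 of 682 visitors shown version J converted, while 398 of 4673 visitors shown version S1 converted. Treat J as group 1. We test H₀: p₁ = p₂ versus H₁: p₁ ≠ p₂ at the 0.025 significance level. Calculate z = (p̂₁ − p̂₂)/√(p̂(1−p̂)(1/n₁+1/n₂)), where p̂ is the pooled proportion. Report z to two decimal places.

p̂₁ = 50/682 ≈ 0.07331, p̂₂ = 398/4673 ≈ 0.08517.
Pooled p̂ = (50+398)/(682+4673) = 448/5355 = 0.08366.
SE = √(p̂(1−p̂)(1/n₁+1/n₂)) = √(0.08366·0.91634·0.00168027) = √(0.000128811) = 0.01135.
z = (0.07331 − 0.08517)/0.01135 = -0.01186/0.01135 = -1.04.
p-value = 2·P(Z > 1.045) ≈ 0.2962. With α = 0.025, fail to reject H₀.

z = -1.04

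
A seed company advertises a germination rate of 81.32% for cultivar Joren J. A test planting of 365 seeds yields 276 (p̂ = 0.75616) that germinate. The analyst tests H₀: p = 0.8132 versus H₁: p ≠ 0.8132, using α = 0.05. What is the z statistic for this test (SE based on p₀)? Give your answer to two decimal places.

z = -2.80

p̂ = 276/365 = 0.75616.
Under H₀, SE = √(0.8132·0.1868/365) = √(0.00041618) = 0.02040.
z = (0.75616 − 0.8132)/0.02040 = -0.05704/0.02040 = -2.80.
p-value = 2·P(Z > 2.796) ≈ 0.0052. With α = 0.05, reject H₀.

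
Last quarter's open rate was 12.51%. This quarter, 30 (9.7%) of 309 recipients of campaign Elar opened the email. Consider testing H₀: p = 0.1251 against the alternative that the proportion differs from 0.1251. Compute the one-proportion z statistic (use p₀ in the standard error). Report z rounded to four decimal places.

z = -1.4884

p̂ = 30/309 = 0.0970874.
Under H₀, SE = √(0.1251·0.8749/309) = √(0.000354207) = 0.0188204.
z = (0.0970874 − 0.1251)/0.0188204 = -0.0280126/0.0188204 = -1.4884.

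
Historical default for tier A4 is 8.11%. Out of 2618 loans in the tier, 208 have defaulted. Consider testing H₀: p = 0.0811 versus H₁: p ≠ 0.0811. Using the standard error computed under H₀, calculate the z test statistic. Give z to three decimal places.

z = -0.309

p̂ = 208/2618 = 0.07945.
Standard error under H₀: √(0.0811×0.9189/2618) = 0.00534.
z = (0.07945 − 0.0811)/0.00534 = -0.00165/0.00534 = -0.309.
p-value = 2·P(Z > 0.309) ≈ 0.7571.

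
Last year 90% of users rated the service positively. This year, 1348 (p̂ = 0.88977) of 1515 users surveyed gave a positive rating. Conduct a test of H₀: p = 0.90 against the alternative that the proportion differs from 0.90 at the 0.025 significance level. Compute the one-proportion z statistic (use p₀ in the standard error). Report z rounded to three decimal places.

p̂ = 1348/1515 ≈ 0.88977.
Under H₀, SE = √(0.9·0.1/1515) = √(5.94059e-05) = 0.00771.
z = (0.88977 − 0.9)/0.00771 = -0.01023/0.00771 = -1.327.
Two-sided p-value ≈ 2·Φ(−1.327) = 0.1844. With α = 0.025, fail to reject H₀.

z = -1.327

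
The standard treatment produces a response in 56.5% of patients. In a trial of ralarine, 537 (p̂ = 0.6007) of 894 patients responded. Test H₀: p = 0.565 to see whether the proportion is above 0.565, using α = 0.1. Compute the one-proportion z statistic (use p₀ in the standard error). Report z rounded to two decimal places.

p̂ = 537/894 = 0.6007.
Under H₀, SE = √(0.565·0.435/894) = √(0.000274916) = 0.0166.
z = (0.6007 − 0.565)/0.0166 = 0.0357/0.0166 = 2.15.
p-value = P(Z > 2.151) ≈ 0.0157; since p < α = 0.1, reject H₀.

z = 2.15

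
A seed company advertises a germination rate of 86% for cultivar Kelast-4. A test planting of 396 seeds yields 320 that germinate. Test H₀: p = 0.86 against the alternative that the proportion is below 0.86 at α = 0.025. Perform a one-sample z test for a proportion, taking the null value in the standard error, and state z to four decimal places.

z = -2.9776

p̂ = 320/396 = 0.8080808.
Standard error under H₀: √(0.86×0.14/396) = 0.0174368.
z = (0.8080808 − 0.86)/0.0174368 = -0.0519192/0.0174368 = -2.9776.
p-value = P(Z < -2.978) ≈ 0.0015, so at α = 0.025 we reject H₀.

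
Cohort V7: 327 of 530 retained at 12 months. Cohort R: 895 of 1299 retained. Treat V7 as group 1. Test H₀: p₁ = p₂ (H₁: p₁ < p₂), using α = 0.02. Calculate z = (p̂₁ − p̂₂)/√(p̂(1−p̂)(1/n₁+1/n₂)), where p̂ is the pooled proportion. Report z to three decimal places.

p̂₁ = 327/530 = 0.61698, p̂₂ = 895/1299 = 0.68899.
Pooled p̂ = (327+895)/(530+1299) = 1222/1829 = 0.66812.
SE = √(0.221734 × 0.00265662) = 0.02427.
z = (0.61698 − 0.68899)/0.02427 = -0.07201/0.02427 = -2.967.
p-value = P(Z < -2.967) ≈ 0.0015, so at α = 0.02 we reject H₀.

z = -2.967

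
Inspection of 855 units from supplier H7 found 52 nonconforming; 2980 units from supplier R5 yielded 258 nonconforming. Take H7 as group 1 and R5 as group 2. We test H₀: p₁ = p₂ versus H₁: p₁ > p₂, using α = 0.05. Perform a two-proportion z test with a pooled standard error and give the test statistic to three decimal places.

p̂₁ = 52/855 ≈ 0.060819, p̂₂ = 258/2980 ≈ 0.086577.
Pooled p̂ = (52+258)/(855+2980) = 310/3835 = 0.080834.
SE = √(0.0743002 × 0.00150516) = 0.010575.
z = (0.060819 − 0.086577)/0.010575 = -0.025758/0.010575 = -2.436.
p-value = P(Z > -2.436) ≈ 0.9926; since p > α = 0.05, fail to reject H₀.

z = -2.436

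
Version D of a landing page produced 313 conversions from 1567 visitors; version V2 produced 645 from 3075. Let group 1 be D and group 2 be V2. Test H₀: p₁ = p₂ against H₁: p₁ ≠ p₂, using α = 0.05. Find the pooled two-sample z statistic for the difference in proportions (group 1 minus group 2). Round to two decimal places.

p̂₁ = 313/1567 ≈ 0.1997, p̂₂ = 645/3075 ≈ 0.2098.
Pooled p̂ = (313+645)/(1567+3075) = 958/4642 = 0.2064.
SE = √(0.163785 × 0.000963365) = 0.0126.
z = (0.1997 − 0.2098)/0.0126 = -0.0101/0.0126 = -0.80.
Two-sided p-value ≈ 2·Φ(−0.797) = 0.4254; since p > α = 0.05, fail to reject H₀.

z = -0.80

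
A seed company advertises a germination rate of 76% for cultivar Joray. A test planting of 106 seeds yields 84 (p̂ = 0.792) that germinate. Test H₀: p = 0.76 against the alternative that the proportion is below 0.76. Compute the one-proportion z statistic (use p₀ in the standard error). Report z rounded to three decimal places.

p̂ = 84/106 ≈ 0.79245.
SE = √(p₀(1−p₀)/n) = √(0.1824/106) = 0.04148.
z = (0.79245 − 0.76)/0.04148 = 0.03245/0.04148 = 0.782.

z = 0.782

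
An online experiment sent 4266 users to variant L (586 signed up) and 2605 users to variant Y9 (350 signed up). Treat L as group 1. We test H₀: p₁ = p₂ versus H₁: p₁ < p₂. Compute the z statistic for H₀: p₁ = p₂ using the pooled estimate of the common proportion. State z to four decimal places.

p̂₁ = 586/4266 ≈ 0.1373652, p̂₂ = 350/2605 ≈ 0.1343570.
Pooled p̂ = (586+350)/(4266+2605) = 936/6871 = 0.1362247.
SE = √(p̂(1−p̂)(1/n₁+1/n₂)) = √(0.1362247·0.8637753·0.000618289) = √(7.27525e-05) = 0.0085295.
z = (0.1373652 − 0.1343570)/0.0085295 = 0.0030082/0.0085295 = 0.3527.

z = 0.3527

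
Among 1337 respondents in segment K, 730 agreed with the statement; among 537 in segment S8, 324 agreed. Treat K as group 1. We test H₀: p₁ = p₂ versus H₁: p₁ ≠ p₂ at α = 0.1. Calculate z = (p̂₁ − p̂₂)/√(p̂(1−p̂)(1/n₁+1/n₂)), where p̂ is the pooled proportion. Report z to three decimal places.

p̂₁ = 730/1337 ≈ 0.54600, p̂₂ = 324/537 ≈ 0.60335.
Pooled p̂ = (730+324)/(1337+537) = 1054/1874 = 0.56243.
SE = √(p̂(1−p̂)(1/n₁+1/n₂)) = √(0.56243·0.43757·0.00261014) = √(0.000642361) = 0.02534.
z = (0.54600 − 0.60335)/0.02534 = -0.05735/0.02534 = -2.263.
p-value = 2·P(Z > 2.263) ≈ 0.0236, so at α = 0.1 we reject H₀.

z = -2.263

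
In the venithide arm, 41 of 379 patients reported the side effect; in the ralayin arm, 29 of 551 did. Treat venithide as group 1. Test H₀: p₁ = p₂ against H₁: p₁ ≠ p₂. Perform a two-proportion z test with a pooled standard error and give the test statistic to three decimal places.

z = 3.155

p̂₁ = 41/379 = 0.108179, p̂₂ = 29/551 = 0.052632.
Pooled p̂ = (41+29)/(379+551) = 70/930 = 0.075269.
SE = √(p̂(1−p̂)(1/n₁+1/n₂)) = √(0.075269·0.924731·0.0044534) = √(0.000309972) = 0.017606.
z = (0.108179 − 0.052632)/0.017606 = 0.055547/0.017606 = 3.155.
p-value = 2·P(Z > 3.155) ≈ 0.0016.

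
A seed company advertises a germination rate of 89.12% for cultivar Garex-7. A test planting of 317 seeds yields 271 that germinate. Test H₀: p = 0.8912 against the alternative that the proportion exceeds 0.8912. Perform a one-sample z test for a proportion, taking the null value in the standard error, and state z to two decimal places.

z = -2.08

p̂ = 271/317 ≈ 0.85489.
Standard error under H₀: √(0.8912×0.1088/317) = 0.01749.
z = (0.85489 − 0.8912)/0.01749 = -0.03631/0.01749 = -2.08.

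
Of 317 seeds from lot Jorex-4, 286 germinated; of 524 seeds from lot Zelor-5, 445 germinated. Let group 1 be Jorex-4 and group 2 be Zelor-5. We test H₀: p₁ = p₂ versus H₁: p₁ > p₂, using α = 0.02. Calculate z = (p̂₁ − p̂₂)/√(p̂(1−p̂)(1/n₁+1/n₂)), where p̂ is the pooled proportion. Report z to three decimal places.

z = 2.208

p̂₁ = 286/317 ≈ 0.90221, p̂₂ = 445/524 ≈ 0.84924.
Pooled p̂ = (286+445)/(317+524) = 731/841 = 0.86920.
SE = √(p̂(1−p̂)(1/n₁+1/n₂)) = √(0.86920·0.13080·0.00506297) = √(0.000575604) = 0.02399.
z = (0.90221 − 0.84924)/0.02399 = 0.05297/0.02399 = 2.208.
p-value = P(Z > 2.208) ≈ 0.0136; since p < α = 0.02, reject H₀.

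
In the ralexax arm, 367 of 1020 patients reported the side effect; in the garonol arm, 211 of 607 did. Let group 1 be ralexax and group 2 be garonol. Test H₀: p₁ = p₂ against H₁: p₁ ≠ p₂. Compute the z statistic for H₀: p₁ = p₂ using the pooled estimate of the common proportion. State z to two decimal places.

p̂₁ = 367/1020 = 0.3598, p̂₂ = 211/607 = 0.3476.
Pooled p̂ = (367+211)/(1020+607) = 578/1627 = 0.3553.
SE = √(p̂(1−p̂)(1/n₁+1/n₂)) = √(0.3553·0.6447·0.00262784) = √(0.000601904) = 0.0245.
z = (0.3598 − 0.3476)/0.0245 = 0.0122/0.0245 = 0.50.
p-value = 2·P(Z > 0.497) ≈ 0.6192.

z = 0.50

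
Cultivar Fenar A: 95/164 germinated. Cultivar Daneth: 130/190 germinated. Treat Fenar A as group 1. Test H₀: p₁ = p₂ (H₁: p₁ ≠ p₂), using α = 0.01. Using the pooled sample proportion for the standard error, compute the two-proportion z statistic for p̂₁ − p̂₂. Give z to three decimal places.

p̂₁ = 95/164 = 0.57927, p̂₂ = 130/190 = 0.68421.
Pooled p̂ = (95+130)/(164+190) = 225/354 = 0.63559.
SE = √(p̂(1−p̂)(1/n₁+1/n₂)) = √(0.63559·0.36441·0.0113607) = √(0.00263131) = 0.05130.
z = (0.57927 − 0.68421)/0.05130 = -0.10494/0.05130 = -2.046.
p-value = 2·P(Z > 2.046) ≈ 0.0408; since p > α = 0.01, fail to reject H₀.

z = -2.046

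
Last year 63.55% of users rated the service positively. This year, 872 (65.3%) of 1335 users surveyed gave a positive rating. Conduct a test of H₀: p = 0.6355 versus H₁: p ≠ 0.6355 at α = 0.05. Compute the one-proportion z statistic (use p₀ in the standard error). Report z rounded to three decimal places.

z = 1.342

p̂ = 872/1335 = 0.65318.
SE = √(p₀(1−p₀)/n) = √(0.23164/1335) = 0.01317.
z = (0.65318 − 0.6355)/0.01317 = 0.01768/0.01317 = 1.342.
p-value = 2·P(Z > 1.342) ≈ 0.1794, so at α = 0.05 we fail to reject H₀.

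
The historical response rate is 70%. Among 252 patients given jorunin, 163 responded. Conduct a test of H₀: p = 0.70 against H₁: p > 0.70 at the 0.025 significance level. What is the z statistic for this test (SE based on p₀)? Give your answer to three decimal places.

p̂ = 163/252 ≈ 0.64683.
SE = √(p₀(1−p₀)/n) = √(0.21/252) = 0.02887.
z = (0.64683 − 0.7)/0.02887 = -0.05317/0.02887 = -1.842.
p-value = P(Z > -1.842) ≈ 0.9673. With α = 0.025, fail to reject H₀.

z = -1.842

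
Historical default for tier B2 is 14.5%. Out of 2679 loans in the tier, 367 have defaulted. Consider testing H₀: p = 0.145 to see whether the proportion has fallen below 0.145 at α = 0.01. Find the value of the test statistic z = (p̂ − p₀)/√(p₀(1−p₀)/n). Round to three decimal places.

z = -1.177

p̂ = 367/2679 = 0.136991.
Standard error under H₀: √(0.145×0.855/2679) = 0.006803.
z = (0.136991 − 0.145)/0.006803 = -0.008009/0.006803 = -1.177.
p-value = P(Z < -1.177) ≈ 0.1195. With α = 0.01, fail to reject H₀.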